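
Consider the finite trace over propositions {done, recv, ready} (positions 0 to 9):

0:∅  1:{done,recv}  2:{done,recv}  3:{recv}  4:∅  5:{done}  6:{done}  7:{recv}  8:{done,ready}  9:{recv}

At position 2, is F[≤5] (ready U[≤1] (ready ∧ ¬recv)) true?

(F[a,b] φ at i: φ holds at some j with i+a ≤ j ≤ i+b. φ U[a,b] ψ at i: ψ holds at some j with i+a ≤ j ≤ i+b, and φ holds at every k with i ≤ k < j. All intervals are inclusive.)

Check (ready U[≤1] (ready ∧ ¬recv)) at each j in [2,7]:
  j=2: fails
  j=3: fails
  j=4: fails
  j=5: fails
  j=6: fails
  j=7: fails
No position in the window satisfies it → formula fails.

False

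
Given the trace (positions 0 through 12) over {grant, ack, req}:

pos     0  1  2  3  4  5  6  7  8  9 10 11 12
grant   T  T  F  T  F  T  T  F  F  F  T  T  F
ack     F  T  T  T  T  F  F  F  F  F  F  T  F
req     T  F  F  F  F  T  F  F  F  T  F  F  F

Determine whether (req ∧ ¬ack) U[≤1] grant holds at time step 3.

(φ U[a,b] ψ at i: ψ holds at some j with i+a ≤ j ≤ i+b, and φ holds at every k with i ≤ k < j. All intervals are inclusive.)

True

Need some j in [3,4] with grant, and (req ∧ ¬ack) at every k in [3,j-1].
  j=3: grant holds; no prefix to check → satisfied.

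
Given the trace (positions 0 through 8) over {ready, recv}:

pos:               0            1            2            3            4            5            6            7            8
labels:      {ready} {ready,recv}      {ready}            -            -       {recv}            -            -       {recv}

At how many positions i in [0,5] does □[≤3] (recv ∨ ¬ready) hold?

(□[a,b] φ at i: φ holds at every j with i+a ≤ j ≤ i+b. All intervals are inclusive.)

Evaluate at each i in [0,5]:
  i=0: ✗ (fails at j=0)
  i=1: ✗ (fails at j=2)
  i=2: ✗ (fails at j=2)
  i=3: ✓ (all of [3,6])
  i=4: ✓ (all of [4,7])
  i=5: ✓ (all of [5,8])
Positions where it holds: {3, 4, 5} → 3.

3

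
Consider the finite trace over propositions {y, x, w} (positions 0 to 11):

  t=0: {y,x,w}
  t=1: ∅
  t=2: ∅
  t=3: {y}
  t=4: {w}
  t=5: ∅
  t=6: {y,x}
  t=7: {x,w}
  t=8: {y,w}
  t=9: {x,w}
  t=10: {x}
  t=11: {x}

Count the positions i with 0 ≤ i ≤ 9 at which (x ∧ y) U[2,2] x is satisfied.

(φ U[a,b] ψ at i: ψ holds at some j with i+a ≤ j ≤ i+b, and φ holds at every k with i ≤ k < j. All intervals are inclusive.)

0

Evaluate at each i in [0,9]:
  i=0: ✗ (no rhs in [2,2])
  i=1: ✗ (no rhs in [3,3])
  i=2: ✗ (no rhs in [4,4])
  i=3: ✗ (no rhs in [5,5])
  i=4: ✗ (lhs fails at k=4 before rhs at j=6)
  i=5: ✗ (lhs fails at k=5 before rhs at j=7)
  i=6: ✗ (no rhs in [8,8])
  i=7: ✗ (lhs fails at k=7 before rhs at j=9)
  i=8: ✗ (lhs fails at k=8 before rhs at j=10)
  i=9: ✗ (lhs fails at k=9 before rhs at j=11)
Positions where it holds: {} → 0.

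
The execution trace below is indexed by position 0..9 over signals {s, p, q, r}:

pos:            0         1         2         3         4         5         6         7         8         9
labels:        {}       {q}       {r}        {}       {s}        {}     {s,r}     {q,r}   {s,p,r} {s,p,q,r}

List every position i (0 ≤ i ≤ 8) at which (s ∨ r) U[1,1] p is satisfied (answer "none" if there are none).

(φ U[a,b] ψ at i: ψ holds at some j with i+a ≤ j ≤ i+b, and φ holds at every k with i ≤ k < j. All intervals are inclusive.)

7, 8

Evaluate at each i in [0,8]:
  i=0: ✗ (no rhs in [1,1])
  i=1: ✗ (no rhs in [2,2])
  i=2: ✗ (no rhs in [3,3])
  i=3: ✗ (no rhs in [4,4])
  i=4: ✗ (no rhs in [5,5])
  i=5: ✗ (no rhs in [6,6])
  i=6: ✗ (no rhs in [7,7])
  i=7: ✓ (rhs at j=8; lhs holds on [7,7])
  i=8: ✓ (rhs at j=9; lhs holds on [8,8])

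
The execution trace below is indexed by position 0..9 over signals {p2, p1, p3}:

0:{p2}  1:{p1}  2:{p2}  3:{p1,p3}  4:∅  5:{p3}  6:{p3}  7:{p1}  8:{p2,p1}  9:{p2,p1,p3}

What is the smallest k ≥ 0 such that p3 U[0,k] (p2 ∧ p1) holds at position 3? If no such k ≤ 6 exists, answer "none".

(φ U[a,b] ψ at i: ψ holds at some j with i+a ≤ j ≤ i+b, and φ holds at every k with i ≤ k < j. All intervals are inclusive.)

Need earliest j ≥ 3 with (p2 ∧ p1), and p3 at every k in [3,j-1].
  j=3: rhs fails.
  j=4: rhs fails.
  j=5: rhs fails.
  j=6: rhs fails.
  j=7: rhs fails.
  j=8: rhs holds but lhs fails at k=4.
  j=9: rhs holds but lhs fails at k=4.
No witness within the range → none.

none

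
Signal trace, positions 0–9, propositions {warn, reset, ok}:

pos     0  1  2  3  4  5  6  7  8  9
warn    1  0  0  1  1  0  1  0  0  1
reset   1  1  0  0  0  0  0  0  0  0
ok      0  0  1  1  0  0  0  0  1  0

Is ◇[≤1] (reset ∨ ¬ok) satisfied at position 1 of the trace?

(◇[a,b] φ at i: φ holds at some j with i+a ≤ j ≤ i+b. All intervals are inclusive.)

Check (reset ∨ ¬ok) at each j in [1,2]:
  j=1: true
  j=2: false
Found at j=1 → formula holds.

Yes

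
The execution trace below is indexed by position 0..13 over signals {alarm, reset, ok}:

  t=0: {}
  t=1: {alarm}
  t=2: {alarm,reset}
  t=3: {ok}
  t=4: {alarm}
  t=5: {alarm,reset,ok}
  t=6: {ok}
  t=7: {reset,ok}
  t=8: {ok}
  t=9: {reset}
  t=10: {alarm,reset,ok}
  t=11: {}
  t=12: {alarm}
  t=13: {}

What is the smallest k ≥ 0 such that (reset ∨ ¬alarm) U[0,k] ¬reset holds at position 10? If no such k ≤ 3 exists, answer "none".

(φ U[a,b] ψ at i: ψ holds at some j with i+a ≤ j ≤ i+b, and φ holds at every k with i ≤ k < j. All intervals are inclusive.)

1

Need earliest j ≥ 10 with ¬reset, and (reset ∨ ¬alarm) at every k in [10,j-1].
  j=10: rhs fails.
  j=11: rhs holds; lhs holds on [10,10]. k = 1.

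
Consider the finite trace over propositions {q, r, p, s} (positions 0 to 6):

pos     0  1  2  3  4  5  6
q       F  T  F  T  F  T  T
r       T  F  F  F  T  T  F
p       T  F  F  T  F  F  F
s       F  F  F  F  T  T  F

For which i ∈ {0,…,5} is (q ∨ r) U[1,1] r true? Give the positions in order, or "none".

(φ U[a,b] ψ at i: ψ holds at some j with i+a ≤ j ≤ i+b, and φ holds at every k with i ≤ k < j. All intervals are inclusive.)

3, 4

Evaluate at each i in [0,5]:
  i=0: ✗ (no rhs in [1,1])
  i=1: ✗ (no rhs in [2,2])
  i=2: ✗ (no rhs in [3,3])
  i=3: ✓ (rhs at j=4; lhs holds on [3,3])
  i=4: ✓ (rhs at j=5; lhs holds on [4,4])
  i=5: ✗ (no rhs in [6,6])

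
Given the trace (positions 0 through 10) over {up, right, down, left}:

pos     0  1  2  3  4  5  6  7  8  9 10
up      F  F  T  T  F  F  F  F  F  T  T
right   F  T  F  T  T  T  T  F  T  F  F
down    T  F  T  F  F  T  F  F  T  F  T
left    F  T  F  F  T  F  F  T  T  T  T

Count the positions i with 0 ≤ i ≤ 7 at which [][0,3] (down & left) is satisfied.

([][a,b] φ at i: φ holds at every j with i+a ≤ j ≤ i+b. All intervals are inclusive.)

0

Evaluate at each i in [0,7]:
  i=0: ✗ (fails at j=0)
  i=1: ✗ (fails at j=1)
  i=2: ✗ (fails at j=2)
  i=3: ✗ (fails at j=3)
  i=4: ✗ (fails at j=4)
  i=5: ✗ (fails at j=5)
  i=6: ✗ (fails at j=6)
  i=7: ✗ (fails at j=7)
Positions where it holds: {} → 0.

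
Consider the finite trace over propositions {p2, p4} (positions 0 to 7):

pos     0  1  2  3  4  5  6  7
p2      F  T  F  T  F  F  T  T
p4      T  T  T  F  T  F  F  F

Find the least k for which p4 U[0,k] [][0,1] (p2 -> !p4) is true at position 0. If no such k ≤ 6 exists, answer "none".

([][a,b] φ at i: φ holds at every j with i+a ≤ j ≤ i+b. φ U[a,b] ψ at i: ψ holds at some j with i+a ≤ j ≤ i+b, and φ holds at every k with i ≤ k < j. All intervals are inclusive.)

2

Need earliest j ≥ 0 with [][0,1] (p2 -> !p4), and p4 at every k in [0,j-1].
  j=0: rhs fails.
  j=1: rhs fails.
  j=2: rhs holds; lhs holds on [0,1]. k = 2.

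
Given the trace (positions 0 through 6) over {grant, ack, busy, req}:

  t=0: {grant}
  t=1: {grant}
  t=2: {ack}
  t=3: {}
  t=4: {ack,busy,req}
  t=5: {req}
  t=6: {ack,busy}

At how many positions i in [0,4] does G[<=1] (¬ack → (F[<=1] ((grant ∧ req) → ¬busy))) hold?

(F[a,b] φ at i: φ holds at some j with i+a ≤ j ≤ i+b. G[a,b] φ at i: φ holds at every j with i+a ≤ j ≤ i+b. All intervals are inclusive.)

5

Evaluate at each i in [0,4]:
  i=0: ✓ (all of [0,1])
  i=1: ✓ (all of [1,2])
  i=2: ✓ (all of [2,3])
  i=3: ✓ (all of [3,4])
  i=4: ✓ (all of [4,5])
Positions where it holds: {0, 1, 2, 3, 4} → 5.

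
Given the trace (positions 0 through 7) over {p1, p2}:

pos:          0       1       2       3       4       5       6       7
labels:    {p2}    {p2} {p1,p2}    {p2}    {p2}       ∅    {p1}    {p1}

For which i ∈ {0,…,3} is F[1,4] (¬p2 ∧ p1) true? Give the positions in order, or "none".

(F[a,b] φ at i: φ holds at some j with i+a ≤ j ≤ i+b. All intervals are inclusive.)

Evaluate at each i in [0,3]:
  i=0: ✗ (none in [1,4])
  i=1: ✗ (none in [2,5])
  i=2: ✓ (witness j=6)
  i=3: ✓ (witness j=6)

2, 3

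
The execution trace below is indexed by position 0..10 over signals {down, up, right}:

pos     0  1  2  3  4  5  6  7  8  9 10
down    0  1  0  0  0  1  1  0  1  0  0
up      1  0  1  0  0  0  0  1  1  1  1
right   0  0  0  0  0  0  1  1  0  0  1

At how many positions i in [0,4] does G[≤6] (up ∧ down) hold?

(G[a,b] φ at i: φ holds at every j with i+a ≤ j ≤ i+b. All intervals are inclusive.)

0

Evaluate at each i in [0,4]:
  i=0: ✗ (fails at j=0)
  i=1: ✗ (fails at j=1)
  i=2: ✗ (fails at j=2)
  i=3: ✗ (fails at j=3)
  i=4: ✗ (fails at j=4)
Positions where it holds: {} → 0.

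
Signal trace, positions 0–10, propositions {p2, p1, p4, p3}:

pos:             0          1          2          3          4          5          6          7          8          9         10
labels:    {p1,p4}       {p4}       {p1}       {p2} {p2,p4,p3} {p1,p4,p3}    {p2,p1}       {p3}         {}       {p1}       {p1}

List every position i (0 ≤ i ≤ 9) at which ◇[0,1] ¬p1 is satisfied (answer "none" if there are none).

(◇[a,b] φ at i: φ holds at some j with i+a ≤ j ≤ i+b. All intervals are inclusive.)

Evaluate at each i in [0,9]:
  i=0: ✓ (witness j=1)
  i=1: ✓ (witness j=1)
  i=2: ✓ (witness j=3)
  i=3: ✓ (witness j=3)
  i=4: ✓ (witness j=4)
  i=5: ✗ (none in [5,6])
  i=6: ✓ (witness j=7)
  i=7: ✓ (witness j=7)
  i=8: ✓ (witness j=8)
  i=9: ✗ (none in [9,10])

0, 1, 2, 3, 4, 6, 7, 8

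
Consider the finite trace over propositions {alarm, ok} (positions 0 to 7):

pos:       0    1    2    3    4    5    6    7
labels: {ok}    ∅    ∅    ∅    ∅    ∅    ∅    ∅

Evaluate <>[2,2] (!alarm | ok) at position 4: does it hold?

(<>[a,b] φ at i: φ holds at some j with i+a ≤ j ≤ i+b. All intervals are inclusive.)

True

Check (!alarm | ok) at each j in [6,6]:
  j=6: true
Found at j=6 → formula holds.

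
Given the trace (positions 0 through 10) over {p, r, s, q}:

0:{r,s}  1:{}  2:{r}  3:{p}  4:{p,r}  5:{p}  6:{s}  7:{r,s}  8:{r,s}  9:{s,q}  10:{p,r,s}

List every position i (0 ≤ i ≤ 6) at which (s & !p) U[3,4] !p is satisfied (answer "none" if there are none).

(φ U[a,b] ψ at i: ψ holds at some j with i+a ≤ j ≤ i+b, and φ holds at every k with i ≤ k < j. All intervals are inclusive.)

Evaluate at each i in [0,6]:
  i=0: ✗ (no rhs in [3,4])
  i=1: ✗ (no rhs in [4,5])
  i=2: ✗ (lhs fails at k=2 before rhs at j=6)
  i=3: ✗ (lhs fails at k=3 before rhs at j=6)
  i=4: ✗ (lhs fails at k=4 before rhs at j=7)
  i=5: ✗ (lhs fails at k=5 before rhs at j=8)
  i=6: ✓ (rhs at j=9; lhs holds on [6,8])

6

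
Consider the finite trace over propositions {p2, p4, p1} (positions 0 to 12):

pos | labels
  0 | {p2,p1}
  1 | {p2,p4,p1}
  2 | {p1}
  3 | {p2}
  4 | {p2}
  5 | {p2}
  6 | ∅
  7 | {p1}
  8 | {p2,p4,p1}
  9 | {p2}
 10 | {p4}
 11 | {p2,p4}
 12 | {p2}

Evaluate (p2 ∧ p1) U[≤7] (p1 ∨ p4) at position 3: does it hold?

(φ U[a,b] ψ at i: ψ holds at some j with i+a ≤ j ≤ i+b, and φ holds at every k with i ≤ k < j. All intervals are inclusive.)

False

Need some j in [3,10] with (p1 ∨ p4), and (p2 ∧ p1) at every k in [3,j-1].
  j=3: (p1 ∨ p4) false.
  j=4: (p1 ∨ p4) false.
  j=5: (p1 ∨ p4) false.
  j=6: (p1 ∨ p4) false.
  j=7: (p1 ∨ p4) holds, but (p2 ∧ p1) fails at k=3 → not this j.
  j=8: (p1 ∨ p4) holds, but (p2 ∧ p1) fails at k=3 → not this j.
  j=9: (p1 ∨ p4) false.
  j=10: (p1 ∨ p4) holds, but (p2 ∧ p1) fails at k=3 → not this j.
No j in the window works → until fails.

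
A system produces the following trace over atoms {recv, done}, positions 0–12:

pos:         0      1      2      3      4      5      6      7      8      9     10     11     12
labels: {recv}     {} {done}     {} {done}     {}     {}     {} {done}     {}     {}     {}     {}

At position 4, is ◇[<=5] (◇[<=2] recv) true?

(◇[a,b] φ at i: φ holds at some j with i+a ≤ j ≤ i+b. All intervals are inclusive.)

Check ◇[<=2] recv at each j in [4,9]:
  j=4: fails (none in [4,6])
  j=5: fails (none in [5,7])
  j=6: fails (none in [6,8])
  j=7: fails (none in [7,9])
  j=8: fails (none in [8,10])
  j=9: fails (none in [9,11])
No position in the window satisfies it → formula fails.

False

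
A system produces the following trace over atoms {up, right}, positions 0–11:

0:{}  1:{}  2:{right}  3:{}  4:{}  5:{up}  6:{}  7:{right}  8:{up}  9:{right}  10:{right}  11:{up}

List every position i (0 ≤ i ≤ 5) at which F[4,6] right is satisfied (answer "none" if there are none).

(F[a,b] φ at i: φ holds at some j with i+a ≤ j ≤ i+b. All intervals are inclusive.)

Evaluate at each i in [0,5]:
  i=0: ✗ (none in [4,6])
  i=1: ✓ (witness j=7)
  i=2: ✓ (witness j=7)
  i=3: ✓ (witness j=7)
  i=4: ✓ (witness j=9)
  i=5: ✓ (witness j=9)

1, 2, 3, 4, 5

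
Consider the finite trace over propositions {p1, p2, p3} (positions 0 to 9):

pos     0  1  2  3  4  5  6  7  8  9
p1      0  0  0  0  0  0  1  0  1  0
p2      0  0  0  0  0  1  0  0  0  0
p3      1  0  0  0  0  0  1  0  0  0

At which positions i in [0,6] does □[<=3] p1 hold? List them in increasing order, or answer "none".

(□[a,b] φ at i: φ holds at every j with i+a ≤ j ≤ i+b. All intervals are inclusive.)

Evaluate at each i in [0,6]:
  i=0: ✗ (fails at j=0)
  i=1: ✗ (fails at j=1)
  i=2: ✗ (fails at j=2)
  i=3: ✗ (fails at j=3)
  i=4: ✗ (fails at j=4)
  i=5: ✗ (fails at j=5)
  i=6: ✗ (fails at j=7)

none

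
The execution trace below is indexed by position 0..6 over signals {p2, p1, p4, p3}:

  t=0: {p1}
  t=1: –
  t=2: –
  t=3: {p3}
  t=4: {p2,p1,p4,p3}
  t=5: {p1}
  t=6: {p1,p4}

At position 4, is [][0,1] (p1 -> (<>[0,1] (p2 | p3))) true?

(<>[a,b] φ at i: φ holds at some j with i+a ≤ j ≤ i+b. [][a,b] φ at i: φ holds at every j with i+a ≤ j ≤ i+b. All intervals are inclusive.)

No

Check (p1 -> (<>[0,1] (p2 | p3))) at every j in [4,5]:
  j=4: antecedent true; consequent holds (witness at 4) → ✓
  j=5: antecedent true; consequent fails (none in [5,6]) → ✗
Fails at j=5 → formula fails.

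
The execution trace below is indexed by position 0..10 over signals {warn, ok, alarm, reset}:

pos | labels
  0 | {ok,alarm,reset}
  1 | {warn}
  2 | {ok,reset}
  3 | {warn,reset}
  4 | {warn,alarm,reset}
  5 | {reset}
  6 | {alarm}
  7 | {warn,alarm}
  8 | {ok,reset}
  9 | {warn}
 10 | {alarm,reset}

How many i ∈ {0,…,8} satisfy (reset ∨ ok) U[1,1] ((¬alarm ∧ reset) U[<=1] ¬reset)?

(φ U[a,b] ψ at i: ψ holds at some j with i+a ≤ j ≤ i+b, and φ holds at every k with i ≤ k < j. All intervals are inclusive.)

Evaluate at each i in [0,8]:
  i=0: ✓ (rhs at j=1; lhs holds on [0,0])
  i=1: ✗ (no rhs in [2,2])
  i=2: ✗ (no rhs in [3,3])
  i=3: ✗ (no rhs in [4,4])
  i=4: ✓ (rhs at j=5; lhs holds on [4,4])
  i=5: ✓ (rhs at j=6; lhs holds on [5,5])
  i=6: ✗ (lhs fails at k=6 before rhs at j=7)
  i=7: ✗ (lhs fails at k=7 before rhs at j=8)
  i=8: ✓ (rhs at j=9; lhs holds on [8,8])
Positions where it holds: {0, 4, 5, 8} → 4.

4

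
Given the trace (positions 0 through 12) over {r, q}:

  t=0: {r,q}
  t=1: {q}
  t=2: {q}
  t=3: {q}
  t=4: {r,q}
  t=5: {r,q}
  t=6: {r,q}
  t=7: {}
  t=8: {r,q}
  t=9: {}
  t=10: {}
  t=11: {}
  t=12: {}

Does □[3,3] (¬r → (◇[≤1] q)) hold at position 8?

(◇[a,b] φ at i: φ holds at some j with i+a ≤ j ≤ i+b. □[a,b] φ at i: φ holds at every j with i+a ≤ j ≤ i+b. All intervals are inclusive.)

No

Check (¬r → (◇[≤1] q)) at every j in [11,11]:
  j=11: antecedent true; consequent fails (none in [11,12]) → ✗
Fails at j=11 → formula fails.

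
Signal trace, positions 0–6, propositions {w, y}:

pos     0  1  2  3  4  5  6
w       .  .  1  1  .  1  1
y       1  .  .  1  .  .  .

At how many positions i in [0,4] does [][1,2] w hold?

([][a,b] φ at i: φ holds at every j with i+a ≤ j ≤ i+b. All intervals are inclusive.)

Evaluate at each i in [0,4]:
  i=0: ✗ (fails at j=1)
  i=1: ✓ (all of [2,3])
  i=2: ✗ (fails at j=4)
  i=3: ✗ (fails at j=4)
  i=4: ✓ (all of [5,6])
Positions where it holds: {1, 4} → 2.

2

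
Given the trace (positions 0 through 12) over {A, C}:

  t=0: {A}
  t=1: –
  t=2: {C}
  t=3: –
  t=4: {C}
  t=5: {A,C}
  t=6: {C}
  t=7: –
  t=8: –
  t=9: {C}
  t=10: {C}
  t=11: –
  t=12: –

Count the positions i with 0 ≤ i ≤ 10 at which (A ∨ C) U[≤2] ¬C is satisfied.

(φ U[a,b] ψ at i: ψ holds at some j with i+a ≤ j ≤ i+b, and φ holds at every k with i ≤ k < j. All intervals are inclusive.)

Evaluate at each i in [0,10]:
  i=0: ✓ (rhs at j=0)
  i=1: ✓ (rhs at j=1)
  i=2: ✓ (rhs at j=3; lhs holds on [2,2])
  i=3: ✓ (rhs at j=3)
  i=4: ✗ (no rhs in [4,6])
  i=5: ✓ (rhs at j=7; lhs holds on [5,6])
  i=6: ✓ (rhs at j=7; lhs holds on [6,6])
  i=7: ✓ (rhs at j=7)
  i=8: ✓ (rhs at j=8)
  i=9: ✓ (rhs at j=11; lhs holds on [9,10])
  i=10: ✓ (rhs at j=11; lhs holds on [10,10])
Positions where it holds: {0, 1, 2, 3, 5, 6, 7, 8, 9, 10} → 10.

10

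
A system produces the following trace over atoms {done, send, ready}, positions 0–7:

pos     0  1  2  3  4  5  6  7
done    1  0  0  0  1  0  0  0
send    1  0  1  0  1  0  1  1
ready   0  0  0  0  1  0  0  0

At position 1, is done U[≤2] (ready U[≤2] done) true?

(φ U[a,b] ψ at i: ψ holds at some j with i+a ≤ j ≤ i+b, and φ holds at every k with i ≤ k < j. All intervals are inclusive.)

Need some j in [1,3] with (ready U[≤2] done), and done at every k in [1,j-1].
  j=1: (ready U[≤2] done) — fails.
  j=2: (ready U[≤2] done) — fails.
  j=3: (ready U[≤2] done) — fails.
No j in the window works → until fails.

Does not hold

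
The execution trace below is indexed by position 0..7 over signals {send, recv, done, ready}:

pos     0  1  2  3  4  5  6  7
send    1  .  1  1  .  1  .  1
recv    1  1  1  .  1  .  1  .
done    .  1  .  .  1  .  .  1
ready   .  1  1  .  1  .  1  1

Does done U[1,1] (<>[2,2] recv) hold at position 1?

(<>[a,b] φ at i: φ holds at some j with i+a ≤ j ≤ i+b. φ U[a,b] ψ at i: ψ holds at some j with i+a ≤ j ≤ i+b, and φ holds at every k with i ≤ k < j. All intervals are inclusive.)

Need some j in [2,2] with <>[2,2] recv, and done at every k in [1,j-1].
  j=2: <>[2,2] recv holds; done holds at every k in [1,1] → satisfied.

Yes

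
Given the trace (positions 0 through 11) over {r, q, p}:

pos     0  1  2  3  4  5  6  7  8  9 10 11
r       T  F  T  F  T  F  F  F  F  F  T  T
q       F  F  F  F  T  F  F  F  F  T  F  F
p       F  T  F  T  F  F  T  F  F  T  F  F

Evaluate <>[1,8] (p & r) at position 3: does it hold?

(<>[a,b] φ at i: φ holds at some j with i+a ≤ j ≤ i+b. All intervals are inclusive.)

Check (p & r) at each j in [4,11]:
  j=4: false
  j=5: false
  j=6: false
  j=7: false
  j=8: false
  j=9: false
  j=10: false
  j=11: false
No position in the window satisfies it → formula fails.

False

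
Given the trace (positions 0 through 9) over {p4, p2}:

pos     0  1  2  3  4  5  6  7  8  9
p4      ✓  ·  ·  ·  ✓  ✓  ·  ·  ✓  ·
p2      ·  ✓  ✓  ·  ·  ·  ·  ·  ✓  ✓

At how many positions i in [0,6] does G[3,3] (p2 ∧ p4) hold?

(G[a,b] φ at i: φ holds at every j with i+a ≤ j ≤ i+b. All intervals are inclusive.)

1

Evaluate at each i in [0,6]:
  i=0: ✗ (fails at j=3)
  i=1: ✗ (fails at j=4)
  i=2: ✗ (fails at j=5)
  i=3: ✗ (fails at j=6)
  i=4: ✗ (fails at j=7)
  i=5: ✓ (all of [8,8])
  i=6: ✗ (fails at j=9)
Positions where it holds: {5} → 1.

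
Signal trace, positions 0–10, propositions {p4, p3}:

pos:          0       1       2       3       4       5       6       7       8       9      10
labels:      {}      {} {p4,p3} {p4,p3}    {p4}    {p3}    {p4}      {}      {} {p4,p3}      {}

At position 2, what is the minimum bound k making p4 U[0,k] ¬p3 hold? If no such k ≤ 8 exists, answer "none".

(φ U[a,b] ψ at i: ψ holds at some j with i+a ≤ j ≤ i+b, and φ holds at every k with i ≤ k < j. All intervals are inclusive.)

Need earliest j ≥ 2 with ¬p3, and p4 at every k in [2,j-1].
  j=2: rhs fails.
  j=3: rhs fails.
  j=4: rhs holds; lhs holds on [2,3]. k = 2.

2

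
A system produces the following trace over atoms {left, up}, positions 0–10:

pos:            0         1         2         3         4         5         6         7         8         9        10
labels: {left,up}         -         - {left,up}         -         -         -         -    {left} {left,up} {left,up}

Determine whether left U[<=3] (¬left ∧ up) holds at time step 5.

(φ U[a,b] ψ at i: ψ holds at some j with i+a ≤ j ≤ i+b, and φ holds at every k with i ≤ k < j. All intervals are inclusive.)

Need some j in [5,8] with (¬left ∧ up), and left at every k in [5,j-1].
  j=5: (¬left ∧ up) false.
  j=6: (¬left ∧ up) false.
  j=7: (¬left ∧ up) false.
  j=8: (¬left ∧ up) false.
No j in the window works → until fails.

Does not hold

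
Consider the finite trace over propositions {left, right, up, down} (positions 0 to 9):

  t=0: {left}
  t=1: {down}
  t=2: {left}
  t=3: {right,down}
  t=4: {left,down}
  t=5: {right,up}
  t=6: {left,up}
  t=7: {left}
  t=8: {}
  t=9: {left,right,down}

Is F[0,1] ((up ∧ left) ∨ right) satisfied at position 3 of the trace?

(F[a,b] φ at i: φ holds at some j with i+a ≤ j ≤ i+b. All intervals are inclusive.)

Holds

Check ((up ∧ left) ∨ right) at each j in [3,4]:
  j=3: true
  j=4: false
Found at j=3 → formula holds.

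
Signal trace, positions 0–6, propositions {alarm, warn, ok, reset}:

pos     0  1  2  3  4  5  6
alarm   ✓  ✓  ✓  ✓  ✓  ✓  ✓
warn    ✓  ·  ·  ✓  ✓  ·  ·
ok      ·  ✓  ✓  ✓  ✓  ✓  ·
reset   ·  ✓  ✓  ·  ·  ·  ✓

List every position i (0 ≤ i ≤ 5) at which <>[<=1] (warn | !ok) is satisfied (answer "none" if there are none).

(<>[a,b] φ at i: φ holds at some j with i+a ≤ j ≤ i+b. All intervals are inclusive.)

Evaluate at each i in [0,5]:
  i=0: ✓ (witness j=0)
  i=1: ✗ (none in [1,2])
  i=2: ✓ (witness j=3)
  i=3: ✓ (witness j=3)
  i=4: ✓ (witness j=4)
  i=5: ✓ (witness j=6)

0, 2, 3, 4, 5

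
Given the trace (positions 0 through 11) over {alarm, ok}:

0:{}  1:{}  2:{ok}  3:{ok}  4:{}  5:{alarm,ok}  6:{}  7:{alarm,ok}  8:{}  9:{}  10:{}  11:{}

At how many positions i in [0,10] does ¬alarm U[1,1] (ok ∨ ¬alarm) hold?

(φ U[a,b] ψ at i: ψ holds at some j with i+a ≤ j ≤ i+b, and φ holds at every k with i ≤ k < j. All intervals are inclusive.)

9

Evaluate at each i in [0,10]:
  i=0: ✓ (rhs at j=1; lhs holds on [0,0])
  i=1: ✓ (rhs at j=2; lhs holds on [1,1])
  i=2: ✓ (rhs at j=3; lhs holds on [2,2])
  i=3: ✓ (rhs at j=4; lhs holds on [3,3])
  i=4: ✓ (rhs at j=5; lhs holds on [4,4])
  i=5: ✗ (lhs fails at k=5 before rhs at j=6)
  i=6: ✓ (rhs at j=7; lhs holds on [6,6])
  i=7: ✗ (lhs fails at k=7 before rhs at j=8)
  i=8: ✓ (rhs at j=9; lhs holds on [8,8])
  i=9: ✓ (rhs at j=10; lhs holds on [9,9])
  i=10: ✓ (rhs at j=11; lhs holds on [10,10])
Positions where it holds: {0, 1, 2, 3, 4, 6, 8, 9, 10} → 9.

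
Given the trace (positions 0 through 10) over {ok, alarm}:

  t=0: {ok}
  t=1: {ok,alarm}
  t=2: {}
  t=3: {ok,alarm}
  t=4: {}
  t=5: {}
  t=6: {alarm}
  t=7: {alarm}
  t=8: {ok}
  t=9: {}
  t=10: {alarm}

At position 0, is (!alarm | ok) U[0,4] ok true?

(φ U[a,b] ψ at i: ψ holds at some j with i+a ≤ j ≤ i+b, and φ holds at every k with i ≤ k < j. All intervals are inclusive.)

Need some j in [0,4] with ok, and (!alarm | ok) at every k in [0,j-1].
  j=0: ok holds; no prefix to check → satisfied.

Yes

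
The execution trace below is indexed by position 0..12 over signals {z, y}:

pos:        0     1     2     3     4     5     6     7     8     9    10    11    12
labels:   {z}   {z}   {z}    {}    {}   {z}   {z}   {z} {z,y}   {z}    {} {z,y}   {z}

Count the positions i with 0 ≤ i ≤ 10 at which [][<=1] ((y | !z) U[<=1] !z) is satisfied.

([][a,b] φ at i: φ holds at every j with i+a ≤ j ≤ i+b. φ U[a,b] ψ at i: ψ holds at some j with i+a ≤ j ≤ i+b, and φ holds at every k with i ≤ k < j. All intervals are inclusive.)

Evaluate at each i in [0,10]:
  i=0: ✗ (fails at j=0)
  i=1: ✗ (fails at j=1)
  i=2: ✗ (fails at j=2)
  i=3: ✓ (all of [3,4])
  i=4: ✗ (fails at j=5)
  i=5: ✗ (fails at j=5)
  i=6: ✗ (fails at j=6)
  i=7: ✗ (fails at j=7)
  i=8: ✗ (fails at j=8)
  i=9: ✗ (fails at j=9)
  i=10: ✗ (fails at j=11)
Positions where it holds: {3} → 1.

1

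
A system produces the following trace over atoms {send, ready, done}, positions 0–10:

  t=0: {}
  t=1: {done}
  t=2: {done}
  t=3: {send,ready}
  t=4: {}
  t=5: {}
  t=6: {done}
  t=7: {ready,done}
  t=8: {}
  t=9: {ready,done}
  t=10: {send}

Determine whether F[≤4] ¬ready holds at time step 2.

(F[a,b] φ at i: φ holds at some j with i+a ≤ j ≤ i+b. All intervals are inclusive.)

Holds

Check ¬ready at each j in [2,6]:
  j=2: true
  j=3: false
  j=4: true
  j=5: true
  j=6: true
Found at j=2 → formula holds.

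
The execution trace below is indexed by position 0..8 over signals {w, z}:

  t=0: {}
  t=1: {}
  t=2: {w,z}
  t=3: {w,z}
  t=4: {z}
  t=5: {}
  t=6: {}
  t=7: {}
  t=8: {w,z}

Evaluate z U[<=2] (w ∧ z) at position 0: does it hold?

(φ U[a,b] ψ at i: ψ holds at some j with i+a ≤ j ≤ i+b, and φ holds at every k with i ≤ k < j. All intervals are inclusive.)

Need some j in [0,2] with (w ∧ z), and z at every k in [0,j-1].
  j=0: (w ∧ z) false.
  j=1: (w ∧ z) false.
  j=2: (w ∧ z) holds, but z fails at k=0 → not this j.
No j in the window works → until fails.

False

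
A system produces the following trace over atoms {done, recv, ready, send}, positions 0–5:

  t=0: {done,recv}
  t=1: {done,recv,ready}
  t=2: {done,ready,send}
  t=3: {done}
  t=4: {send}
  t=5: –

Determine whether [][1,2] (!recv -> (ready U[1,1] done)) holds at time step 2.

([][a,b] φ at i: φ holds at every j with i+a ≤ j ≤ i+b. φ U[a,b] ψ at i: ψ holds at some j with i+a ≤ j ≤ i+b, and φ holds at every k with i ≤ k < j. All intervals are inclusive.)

Check (!recv -> (ready U[1,1] done)) at every j in [3,4]:
  j=3: antecedent true; consequent fails → ✗
  j=4: antecedent true; consequent fails → ✗
Fails at j=3 → formula fails.

No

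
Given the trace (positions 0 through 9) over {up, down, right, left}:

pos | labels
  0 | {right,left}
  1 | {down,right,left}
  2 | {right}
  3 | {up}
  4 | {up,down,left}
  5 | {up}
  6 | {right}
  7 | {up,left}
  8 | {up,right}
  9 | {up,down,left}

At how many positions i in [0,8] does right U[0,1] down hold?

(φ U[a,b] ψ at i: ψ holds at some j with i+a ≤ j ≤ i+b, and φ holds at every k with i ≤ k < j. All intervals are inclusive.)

4

Evaluate at each i in [0,8]:
  i=0: ✓ (rhs at j=1; lhs holds on [0,0])
  i=1: ✓ (rhs at j=1)
  i=2: ✗ (no rhs in [2,3])
  i=3: ✗ (lhs fails at k=3 before rhs at j=4)
  i=4: ✓ (rhs at j=4)
  i=5: ✗ (no rhs in [5,6])
  i=6: ✗ (no rhs in [6,7])
  i=7: ✗ (no rhs in [7,8])
  i=8: ✓ (rhs at j=9; lhs holds on [8,8])
Positions where it holds: {0, 1, 4, 8} → 4.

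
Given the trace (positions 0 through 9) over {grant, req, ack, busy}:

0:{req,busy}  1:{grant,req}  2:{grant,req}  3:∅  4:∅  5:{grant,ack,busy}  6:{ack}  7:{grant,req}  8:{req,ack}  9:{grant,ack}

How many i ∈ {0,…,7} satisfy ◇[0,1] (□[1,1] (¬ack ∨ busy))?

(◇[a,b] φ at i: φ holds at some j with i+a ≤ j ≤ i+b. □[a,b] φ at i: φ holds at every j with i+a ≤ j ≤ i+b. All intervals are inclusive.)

7

Evaluate at each i in [0,7]:
  i=0: ✓ (witness j=0)
  i=1: ✓ (witness j=1)
  i=2: ✓ (witness j=2)
  i=3: ✓ (witness j=3)
  i=4: ✓ (witness j=4)
  i=5: ✓ (witness j=6)
  i=6: ✓ (witness j=6)
  i=7: ✗ (none in [7,8])
Positions where it holds: {0, 1, 2, 3, 4, 5, 6} → 7.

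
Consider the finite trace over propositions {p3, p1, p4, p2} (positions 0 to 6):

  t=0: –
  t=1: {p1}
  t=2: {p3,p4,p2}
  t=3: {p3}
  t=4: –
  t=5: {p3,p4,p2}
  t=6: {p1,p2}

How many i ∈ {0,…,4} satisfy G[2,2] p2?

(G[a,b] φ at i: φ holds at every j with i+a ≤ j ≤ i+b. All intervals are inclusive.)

3

Evaluate at each i in [0,4]:
  i=0: ✓ (all of [2,2])
  i=1: ✗ (fails at j=3)
  i=2: ✗ (fails at j=4)
  i=3: ✓ (all of [5,5])
  i=4: ✓ (all of [6,6])
Positions where it holds: {0, 3, 4} → 3.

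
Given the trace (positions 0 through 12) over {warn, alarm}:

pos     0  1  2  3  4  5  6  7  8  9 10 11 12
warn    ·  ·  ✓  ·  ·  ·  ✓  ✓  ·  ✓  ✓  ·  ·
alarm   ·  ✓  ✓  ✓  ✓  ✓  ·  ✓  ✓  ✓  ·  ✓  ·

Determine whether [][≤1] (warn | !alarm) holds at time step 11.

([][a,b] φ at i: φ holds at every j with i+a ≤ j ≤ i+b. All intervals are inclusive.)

No

Check (warn | !alarm) at every j in [11,12]:
  j=11: false
  j=12: true
Fails at j=11 → formula fails.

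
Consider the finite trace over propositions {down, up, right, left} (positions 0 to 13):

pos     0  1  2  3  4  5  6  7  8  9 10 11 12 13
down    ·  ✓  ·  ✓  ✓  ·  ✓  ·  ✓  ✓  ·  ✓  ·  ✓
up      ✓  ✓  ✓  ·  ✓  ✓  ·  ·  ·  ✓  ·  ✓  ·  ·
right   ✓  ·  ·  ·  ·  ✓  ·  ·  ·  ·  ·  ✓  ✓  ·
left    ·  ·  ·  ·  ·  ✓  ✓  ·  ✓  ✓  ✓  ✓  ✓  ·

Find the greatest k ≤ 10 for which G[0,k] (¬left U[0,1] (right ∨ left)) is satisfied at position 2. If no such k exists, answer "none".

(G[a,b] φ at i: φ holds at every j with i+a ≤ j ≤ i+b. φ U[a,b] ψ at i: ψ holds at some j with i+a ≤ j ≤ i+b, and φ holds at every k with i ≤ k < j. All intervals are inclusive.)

none

(¬left U[0,1] (right ∨ left)) must hold from j=2 onward; find where it first fails.
  j=2: fails → no k works.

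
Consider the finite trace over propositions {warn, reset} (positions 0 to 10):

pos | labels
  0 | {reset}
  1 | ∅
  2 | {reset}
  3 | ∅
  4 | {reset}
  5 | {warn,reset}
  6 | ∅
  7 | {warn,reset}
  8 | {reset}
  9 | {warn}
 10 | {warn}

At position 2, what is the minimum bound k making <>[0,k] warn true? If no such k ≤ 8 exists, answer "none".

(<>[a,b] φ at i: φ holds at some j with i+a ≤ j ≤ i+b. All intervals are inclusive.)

3

Scan j = 2,3,… for warn:
  j=2: fails
  j=3: fails
  j=4: fails
  j=5: holds
First hit at j=5, so smallest k = 5-2 = 3.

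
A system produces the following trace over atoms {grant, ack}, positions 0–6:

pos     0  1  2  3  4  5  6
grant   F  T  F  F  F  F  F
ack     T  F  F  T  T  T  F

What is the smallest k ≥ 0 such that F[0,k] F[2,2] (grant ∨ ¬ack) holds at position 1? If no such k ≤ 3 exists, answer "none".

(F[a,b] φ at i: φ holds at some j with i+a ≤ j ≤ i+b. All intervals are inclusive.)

Scan j = 1,2,… for F[2,2] (grant ∨ ¬ack):
  j=1: fails
  j=2: fails
  j=3: fails
  j=4: holds
First hit at j=4, so smallest k = 4-1 = 3.

3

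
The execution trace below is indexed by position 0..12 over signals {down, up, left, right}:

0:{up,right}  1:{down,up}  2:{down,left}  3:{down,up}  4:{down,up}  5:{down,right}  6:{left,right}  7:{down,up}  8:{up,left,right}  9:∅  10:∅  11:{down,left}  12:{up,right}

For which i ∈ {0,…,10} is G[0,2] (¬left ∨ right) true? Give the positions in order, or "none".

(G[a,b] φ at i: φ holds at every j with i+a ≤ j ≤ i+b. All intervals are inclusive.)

3, 4, 5, 6, 7, 8

Evaluate at each i in [0,10]:
  i=0: ✗ (fails at j=2)
  i=1: ✗ (fails at j=2)
  i=2: ✗ (fails at j=2)
  i=3: ✓ (all of [3,5])
  i=4: ✓ (all of [4,6])
  i=5: ✓ (all of [5,7])
  i=6: ✓ (all of [6,8])
  i=7: ✓ (all of [7,9])
  i=8: ✓ (all of [8,10])
  i=9: ✗ (fails at j=11)
  i=10: ✗ (fails at j=11)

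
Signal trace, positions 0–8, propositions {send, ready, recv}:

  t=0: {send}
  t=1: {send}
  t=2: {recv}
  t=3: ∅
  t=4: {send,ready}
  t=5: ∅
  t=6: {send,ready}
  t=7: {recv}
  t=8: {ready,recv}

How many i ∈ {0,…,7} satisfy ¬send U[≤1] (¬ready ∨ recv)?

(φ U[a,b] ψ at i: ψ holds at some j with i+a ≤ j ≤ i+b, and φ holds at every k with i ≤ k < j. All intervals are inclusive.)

Evaluate at each i in [0,7]:
  i=0: ✓ (rhs at j=0)
  i=1: ✓ (rhs at j=1)
  i=2: ✓ (rhs at j=2)
  i=3: ✓ (rhs at j=3)
  i=4: ✗ (lhs fails at k=4 before rhs at j=5)
  i=5: ✓ (rhs at j=5)
  i=6: ✗ (lhs fails at k=6 before rhs at j=7)
  i=7: ✓ (rhs at j=7)
Positions where it holds: {0, 1, 2, 3, 5, 7} → 6.

6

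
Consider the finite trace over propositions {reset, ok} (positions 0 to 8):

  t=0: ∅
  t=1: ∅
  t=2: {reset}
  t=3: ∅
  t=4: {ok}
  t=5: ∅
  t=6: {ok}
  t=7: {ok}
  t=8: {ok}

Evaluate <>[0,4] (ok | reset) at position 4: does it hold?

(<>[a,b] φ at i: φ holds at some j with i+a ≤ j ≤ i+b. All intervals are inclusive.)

Yes

Check (ok | reset) at each j in [4,8]:
  j=4: true
  j=5: false
  j=6: true
  j=7: true
  j=8: true
Found at j=4 → formula holds.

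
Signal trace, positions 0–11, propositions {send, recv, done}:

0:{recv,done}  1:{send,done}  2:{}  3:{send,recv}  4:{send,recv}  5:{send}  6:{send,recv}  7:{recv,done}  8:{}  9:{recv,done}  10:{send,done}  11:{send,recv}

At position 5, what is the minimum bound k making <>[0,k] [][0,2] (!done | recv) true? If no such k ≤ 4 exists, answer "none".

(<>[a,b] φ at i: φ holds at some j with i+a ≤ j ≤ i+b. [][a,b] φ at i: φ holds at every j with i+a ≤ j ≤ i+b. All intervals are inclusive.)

0

Scan j = 5,6,… for [][0,2] (!done | recv):
  j=5: holds
First hit at j=5, so smallest k = 5-5 = 0.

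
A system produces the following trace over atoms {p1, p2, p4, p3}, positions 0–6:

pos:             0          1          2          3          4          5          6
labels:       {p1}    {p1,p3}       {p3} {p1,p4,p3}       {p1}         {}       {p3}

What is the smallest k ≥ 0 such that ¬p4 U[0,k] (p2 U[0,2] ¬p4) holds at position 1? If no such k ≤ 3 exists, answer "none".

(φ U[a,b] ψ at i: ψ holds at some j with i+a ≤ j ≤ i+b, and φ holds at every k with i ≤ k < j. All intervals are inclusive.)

Need earliest j ≥ 1 with (p2 U[0,2] ¬p4), and ¬p4 at every k in [1,j-1].
  j=1: rhs holds (empty prefix). k = 0.

0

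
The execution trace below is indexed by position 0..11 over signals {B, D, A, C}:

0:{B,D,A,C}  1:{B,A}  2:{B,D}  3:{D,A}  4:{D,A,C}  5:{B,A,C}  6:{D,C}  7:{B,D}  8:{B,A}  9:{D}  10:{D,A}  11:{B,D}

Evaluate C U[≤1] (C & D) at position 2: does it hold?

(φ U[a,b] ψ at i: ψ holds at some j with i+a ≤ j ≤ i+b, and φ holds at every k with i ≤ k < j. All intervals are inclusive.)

False

Need some j in [2,3] with (C & D), and C at every k in [2,j-1].
  j=2: (C & D) false.
  j=3: (C & D) false.
No j in the window works → until fails.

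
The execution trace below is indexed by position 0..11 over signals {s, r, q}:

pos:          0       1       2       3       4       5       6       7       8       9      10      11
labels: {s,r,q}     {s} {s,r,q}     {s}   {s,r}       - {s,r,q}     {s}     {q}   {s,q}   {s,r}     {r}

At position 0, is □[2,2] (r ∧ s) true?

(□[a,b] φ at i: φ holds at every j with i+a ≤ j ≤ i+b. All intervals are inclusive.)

Check (r ∧ s) at every j in [2,2]:
  j=2: true
All positions satisfy it → formula holds.

Holds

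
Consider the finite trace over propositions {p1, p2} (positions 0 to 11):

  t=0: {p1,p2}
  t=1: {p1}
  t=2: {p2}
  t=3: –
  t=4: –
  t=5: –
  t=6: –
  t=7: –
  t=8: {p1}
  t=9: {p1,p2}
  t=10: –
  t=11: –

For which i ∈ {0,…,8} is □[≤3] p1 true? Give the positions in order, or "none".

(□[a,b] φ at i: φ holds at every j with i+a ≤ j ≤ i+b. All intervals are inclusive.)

none

Evaluate at each i in [0,8]:
  i=0: ✗ (fails at j=2)
  i=1: ✗ (fails at j=2)
  i=2: ✗ (fails at j=2)
  i=3: ✗ (fails at j=3)
  i=4: ✗ (fails at j=4)
  i=5: ✗ (fails at j=5)
  i=6: ✗ (fails at j=6)
  i=7: ✗ (fails at j=7)
  i=8: ✗ (fails at j=10)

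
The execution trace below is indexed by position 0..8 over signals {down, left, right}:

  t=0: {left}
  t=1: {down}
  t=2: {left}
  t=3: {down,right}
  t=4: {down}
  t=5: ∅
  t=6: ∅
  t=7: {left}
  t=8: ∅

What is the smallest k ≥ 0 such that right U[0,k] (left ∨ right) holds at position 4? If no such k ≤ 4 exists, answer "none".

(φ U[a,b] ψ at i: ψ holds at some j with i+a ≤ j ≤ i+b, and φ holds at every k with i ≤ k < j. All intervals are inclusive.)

Need earliest j ≥ 4 with (left ∨ right), and right at every k in [4,j-1].
  j=4: rhs fails.
  j=5: rhs fails.
  j=6: rhs fails.
  j=7: rhs holds but lhs fails at k=4.
  j=8: rhs fails.
No witness within the range → none.

none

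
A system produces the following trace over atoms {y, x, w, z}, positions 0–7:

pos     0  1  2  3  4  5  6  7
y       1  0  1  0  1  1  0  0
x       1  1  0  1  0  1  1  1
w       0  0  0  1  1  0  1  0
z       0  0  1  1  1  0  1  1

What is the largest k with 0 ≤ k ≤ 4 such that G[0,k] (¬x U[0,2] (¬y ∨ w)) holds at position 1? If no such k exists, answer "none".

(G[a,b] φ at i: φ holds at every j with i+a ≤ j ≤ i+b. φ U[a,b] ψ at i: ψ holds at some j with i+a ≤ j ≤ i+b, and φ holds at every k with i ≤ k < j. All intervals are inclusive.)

(¬x U[0,2] (¬y ∨ w)) must hold from j=1 onward; find where it first fails.
  j=1: holds
  j=2: holds
  j=3: holds
  j=4: holds
  j=5: fails
Holds on [1,4], so largest k = 3.

3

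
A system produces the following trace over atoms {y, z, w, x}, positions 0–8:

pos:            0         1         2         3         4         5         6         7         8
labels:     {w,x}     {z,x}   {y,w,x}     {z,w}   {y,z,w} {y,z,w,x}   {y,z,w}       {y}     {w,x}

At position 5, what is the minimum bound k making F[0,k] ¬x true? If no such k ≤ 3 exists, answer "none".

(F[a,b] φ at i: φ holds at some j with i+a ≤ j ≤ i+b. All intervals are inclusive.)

Scan j = 5,6,… for ¬x:
  j=5: fails
  j=6: holds
First hit at j=6, so smallest k = 6-5 = 1.

1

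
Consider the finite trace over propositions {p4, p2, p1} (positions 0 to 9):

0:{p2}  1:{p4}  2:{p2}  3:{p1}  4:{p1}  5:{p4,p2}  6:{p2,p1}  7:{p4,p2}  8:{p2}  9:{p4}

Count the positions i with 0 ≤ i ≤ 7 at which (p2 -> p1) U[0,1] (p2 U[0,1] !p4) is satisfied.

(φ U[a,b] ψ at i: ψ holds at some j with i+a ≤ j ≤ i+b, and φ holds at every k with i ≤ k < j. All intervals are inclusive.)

Evaluate at each i in [0,7]:
  i=0: ✓ (rhs at j=0)
  i=1: ✓ (rhs at j=2; lhs holds on [1,1])
  i=2: ✓ (rhs at j=2)
  i=3: ✓ (rhs at j=3)
  i=4: ✓ (rhs at j=4)
  i=5: ✓ (rhs at j=5)
  i=6: ✓ (rhs at j=6)
  i=7: ✓ (rhs at j=7)
Positions where it holds: {0, 1, 2, 3, 4, 5, 6, 7} → 8.

8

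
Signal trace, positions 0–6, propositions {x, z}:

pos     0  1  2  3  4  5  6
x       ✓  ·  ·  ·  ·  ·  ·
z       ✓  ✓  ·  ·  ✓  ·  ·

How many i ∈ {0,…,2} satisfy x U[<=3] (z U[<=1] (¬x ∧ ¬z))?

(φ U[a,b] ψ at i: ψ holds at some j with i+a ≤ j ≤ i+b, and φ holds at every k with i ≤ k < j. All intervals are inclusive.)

Evaluate at each i in [0,2]:
  i=0: ✓ (rhs at j=1; lhs holds on [0,0])
  i=1: ✓ (rhs at j=1)
  i=2: ✓ (rhs at j=2)
Positions where it holds: {0, 1, 2} → 3.

3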